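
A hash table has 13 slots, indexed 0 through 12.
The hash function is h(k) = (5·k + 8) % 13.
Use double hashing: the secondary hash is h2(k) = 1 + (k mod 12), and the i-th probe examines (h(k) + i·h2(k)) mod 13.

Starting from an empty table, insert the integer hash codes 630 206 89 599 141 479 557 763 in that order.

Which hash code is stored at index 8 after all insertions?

630 hashes to 12; slot 12 is free → place at 12.
206 hashes to 11; slot 11 is free → place at 11.
89 hashes to 11, h2=6; 11 taken → place at 4.
599 hashes to 0; slot 0 is free → place at 0.
141 hashes to 11, h2=10; 11 taken → place at 8.
479 hashes to 11, h2=12; 11 taken → place at 10.
557 hashes to 11, h2=6; 11,4,10 taken → place at 3.
763 hashes to 1; slot 1 is free → place at 1.
Table: [599, 763, ., 557, 89, ., ., ., 141, ., 479, 206, 630]

141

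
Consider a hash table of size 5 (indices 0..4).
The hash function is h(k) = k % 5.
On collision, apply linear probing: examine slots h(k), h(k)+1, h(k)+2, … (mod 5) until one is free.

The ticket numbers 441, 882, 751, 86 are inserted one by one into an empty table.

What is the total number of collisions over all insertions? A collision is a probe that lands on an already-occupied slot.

5

441: h=1 -> slot 1
882: h=2 -> slot 2
751: h=1, probe 1,2,3 -> slot 3
86: h=1, probe 1,2,3,4 -> slot 4
Table: [., 441, 882, 751, 86]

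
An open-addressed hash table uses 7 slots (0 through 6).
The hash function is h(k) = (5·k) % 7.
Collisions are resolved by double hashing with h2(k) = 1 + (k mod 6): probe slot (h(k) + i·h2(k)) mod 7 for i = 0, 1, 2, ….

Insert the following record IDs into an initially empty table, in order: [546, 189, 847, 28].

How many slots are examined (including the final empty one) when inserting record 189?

546 hashes to 0; slot 0 is free => place at 0.
189 hashes to 0, h2=4; 0 taken => place at 4.
847 hashes to 0, h2=2; 0 taken => place at 2.
28 hashes to 0, h2=5; 0 taken => place at 5.
Table: [546, —, 847, —, 189, 28, —]

2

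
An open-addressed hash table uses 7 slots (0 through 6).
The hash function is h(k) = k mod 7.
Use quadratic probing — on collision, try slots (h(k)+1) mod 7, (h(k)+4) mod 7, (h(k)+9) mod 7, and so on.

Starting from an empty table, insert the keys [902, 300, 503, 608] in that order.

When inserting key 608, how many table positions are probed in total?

4

902 hashes to 6; slot 6 is free -> place at 6.
300 hashes to 6; 6 taken -> place at 0.
503 hashes to 6; 6,0 taken -> place at 3.
608 hashes to 6; 6,0,3 taken -> place at 1.
Table: [300, 608, -, 503, -, -, 902]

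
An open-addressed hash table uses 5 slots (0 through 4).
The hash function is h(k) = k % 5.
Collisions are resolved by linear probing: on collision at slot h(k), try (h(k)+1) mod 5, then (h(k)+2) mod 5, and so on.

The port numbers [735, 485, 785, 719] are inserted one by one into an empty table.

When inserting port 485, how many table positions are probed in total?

2

Insert 735: h=0, slot 0 empty → index 0.
Insert 485: h=0, slot 0 occupied → index 1.
Insert 785: h=0, slots 0,1 occupied → index 2.
Insert 719: h=4, slot 4 empty → index 4.
Table: [735, 485, 785, ., 719]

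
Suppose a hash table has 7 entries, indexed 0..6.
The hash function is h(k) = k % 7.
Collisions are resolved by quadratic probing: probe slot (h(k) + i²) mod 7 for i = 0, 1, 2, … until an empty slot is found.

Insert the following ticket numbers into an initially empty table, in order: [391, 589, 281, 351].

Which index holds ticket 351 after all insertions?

391 hashes to 6; slot 6 is free → place at 6.
589 hashes to 1; slot 1 is free → place at 1.
281 hashes to 1; 1 taken → place at 2.
351 hashes to 1; 1,2 taken → place at 5.
Table: [_, 589, 281, _, _, 351, 391]

5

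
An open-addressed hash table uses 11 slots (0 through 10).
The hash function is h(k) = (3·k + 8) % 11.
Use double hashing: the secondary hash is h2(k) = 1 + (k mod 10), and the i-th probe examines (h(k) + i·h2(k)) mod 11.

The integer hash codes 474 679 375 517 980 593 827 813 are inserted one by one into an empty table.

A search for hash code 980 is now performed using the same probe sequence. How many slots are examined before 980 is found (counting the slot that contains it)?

2

Insert 474: h=0, slot 0 empty -> index 0.
Insert 679: h=10, slot 10 empty -> index 10.
Insert 375: h=0, h2=6, slot 0 occupied -> index 6.
Insert 517: h=8, slot 8 empty -> index 8.
Insert 980: h=0, h2=1, slot 0 occupied -> index 1.
Insert 593: h=5, slot 5 empty -> index 5.
Insert 827: h=3, slot 3 empty -> index 3.
Insert 813: h=5, h2=4, slot 5 occupied -> index 9.
Table: [474, 980, —, 827, —, 593, 375, —, 517, 813, 679]
Lookup 980: h=0, h2=1, probe 0,1 → found at 1.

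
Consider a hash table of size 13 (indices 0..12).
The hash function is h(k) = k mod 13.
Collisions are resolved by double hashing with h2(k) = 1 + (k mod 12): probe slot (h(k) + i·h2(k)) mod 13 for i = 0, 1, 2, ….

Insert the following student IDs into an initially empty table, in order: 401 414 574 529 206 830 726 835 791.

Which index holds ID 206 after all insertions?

401 hashes to 11; slot 11 is free → place at 11.
414 hashes to 11, h2=7; 11 taken → place at 5.
574 hashes to 2; slot 2 is free → place at 2.
529 hashes to 9; slot 9 is free → place at 9.
206 hashes to 11, h2=3; 11 taken → place at 1.
830 hashes to 11, h2=3; 11,1 taken → place at 4.
726 hashes to 11, h2=7; 11,5 taken → place at 12.
835 hashes to 3; slot 3 is free → place at 3.
791 hashes to 11, h2=12; 11 taken → place at 10.
Table: [∅, 206, 574, 835, 830, 414, ∅, ∅, ∅, 529, 791, 401, 726]

1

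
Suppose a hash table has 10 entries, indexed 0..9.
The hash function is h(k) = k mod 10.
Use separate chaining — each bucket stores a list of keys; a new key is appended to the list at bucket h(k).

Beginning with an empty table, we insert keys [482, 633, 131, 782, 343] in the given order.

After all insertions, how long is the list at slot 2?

482 → bucket 2
633 → bucket 3
131 → bucket 1
782 → bucket 2 (collision)
343 → bucket 3 (collision)
Final buckets:
0: ∅
1: 131
2: 482 -> 782
3: 633 -> 343
4: ∅
5: ∅
6: ∅
7: ∅
8: ∅
9: ∅

2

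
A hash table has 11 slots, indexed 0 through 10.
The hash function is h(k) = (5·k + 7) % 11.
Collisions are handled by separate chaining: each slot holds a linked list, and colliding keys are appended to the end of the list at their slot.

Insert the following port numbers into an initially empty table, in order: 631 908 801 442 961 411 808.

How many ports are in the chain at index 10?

1

631 -> bucket 5
908 -> bucket 4
801 -> bucket 8
442 -> bucket 6
961 -> bucket 5 (collision)
411 -> bucket 5 (collision)
808 -> bucket 10
Final buckets:
0: .
1: .
2: .
3: .
4: 908
5: 631 -> 961 -> 411
6: 442
7: .
8: 801
9: .
10: 808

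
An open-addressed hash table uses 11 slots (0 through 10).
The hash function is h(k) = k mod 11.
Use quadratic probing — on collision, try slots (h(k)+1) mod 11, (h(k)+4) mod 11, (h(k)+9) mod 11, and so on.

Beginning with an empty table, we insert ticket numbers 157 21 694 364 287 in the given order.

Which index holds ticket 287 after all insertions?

157: h=3 → slot 3
21: h=10 → slot 10
694: h=1 → slot 1
364: h=1, probe 1,2 → slot 2
287: h=1, probe 1,2,5 → slot 5
Table: [-, 694, 364, 157, -, 287, -, -, -, -, 21]

5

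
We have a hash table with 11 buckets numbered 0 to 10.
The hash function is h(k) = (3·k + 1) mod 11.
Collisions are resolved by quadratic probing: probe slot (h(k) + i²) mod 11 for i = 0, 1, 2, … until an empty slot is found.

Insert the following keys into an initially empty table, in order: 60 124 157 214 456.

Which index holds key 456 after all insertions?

9

Insert 60: h=5, slot 5 empty => index 5.
Insert 124: h=10, slot 10 empty => index 10.
Insert 157: h=10, slot 10 occupied => index 0.
Insert 214: h=5, slot 5 occupied => index 6.
Insert 456: h=5, slots 5,6 occupied => index 9.
Table: [157, ∅, ∅, ∅, ∅, 60, 214, ∅, ∅, 456, 124]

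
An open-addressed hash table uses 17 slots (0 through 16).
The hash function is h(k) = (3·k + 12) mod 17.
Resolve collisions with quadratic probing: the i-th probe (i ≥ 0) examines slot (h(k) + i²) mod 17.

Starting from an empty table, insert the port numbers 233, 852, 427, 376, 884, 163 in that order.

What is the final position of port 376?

233: h=14 → slot 14
852: h=1 → slot 1
427: h=1, probe 1,2 → slot 2
376: h=1, probe 1,2,5 → slot 5
884: h=12 → slot 12
163: h=8 → slot 8
Table: [_, 852, 427, _, _, 376, _, _, 163, _, _, _, 884, _, 233, _, _]

5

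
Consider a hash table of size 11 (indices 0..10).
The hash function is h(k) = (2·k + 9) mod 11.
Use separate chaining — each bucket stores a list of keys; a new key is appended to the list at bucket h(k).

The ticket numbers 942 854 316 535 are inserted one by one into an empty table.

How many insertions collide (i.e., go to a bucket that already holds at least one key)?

2

Insert 942: h=1, bucket 1 empty -> new chain.
Insert 854: h=1, bucket 1 nonempty -> append to chain.
Insert 316: h=3, bucket 3 empty -> new chain.
Insert 535: h=1, bucket 1 nonempty -> append to chain.
Final buckets:
0: -
1: 942 -> 854 -> 535
2: -
3: 316
4: -
5: -
6: -
7: -
8: -
9: -
10: -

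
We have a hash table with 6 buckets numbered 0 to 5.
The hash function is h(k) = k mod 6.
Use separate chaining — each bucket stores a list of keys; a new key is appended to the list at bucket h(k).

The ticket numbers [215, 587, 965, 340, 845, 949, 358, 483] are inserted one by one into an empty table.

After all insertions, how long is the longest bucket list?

4

Insert 215: h=5, bucket 5 empty → new chain.
Insert 587: h=5, bucket 5 nonempty → append to chain.
Insert 965: h=5, bucket 5 nonempty → append to chain.
Insert 340: h=4, bucket 4 empty → new chain.
Insert 845: h=5, bucket 5 nonempty → append to chain.
Insert 949: h=1, bucket 1 empty → new chain.
Insert 358: h=4, bucket 4 nonempty → append to chain.
Insert 483: h=3, bucket 3 empty → new chain.
Final buckets:
0: _
1: 949
2: _
3: 483
4: 340 -> 358
5: 215 -> 587 -> 965 -> 845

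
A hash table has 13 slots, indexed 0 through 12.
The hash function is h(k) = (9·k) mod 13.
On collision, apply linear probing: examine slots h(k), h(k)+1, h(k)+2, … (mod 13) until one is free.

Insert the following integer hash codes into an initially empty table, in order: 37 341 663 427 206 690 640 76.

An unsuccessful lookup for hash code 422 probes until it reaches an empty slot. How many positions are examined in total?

37 hashes to 8; slot 8 is free => place at 8.
341 hashes to 1; slot 1 is free => place at 1.
663 hashes to 0; slot 0 is free => place at 0.
427 hashes to 8; 8 taken => place at 9.
206 hashes to 8; 8,9 taken => place at 10.
690 hashes to 9; 9,10 taken => place at 11.
640 hashes to 1; 1 taken => place at 2.
76 hashes to 8; 8,9,10,11 taken => place at 12.
Table: [663, 341, 640, ., ., ., ., ., 37, 427, 206, 690, 76]
Lookup 422: h=2, probe 2,3 → slot 3 empty, not found.

2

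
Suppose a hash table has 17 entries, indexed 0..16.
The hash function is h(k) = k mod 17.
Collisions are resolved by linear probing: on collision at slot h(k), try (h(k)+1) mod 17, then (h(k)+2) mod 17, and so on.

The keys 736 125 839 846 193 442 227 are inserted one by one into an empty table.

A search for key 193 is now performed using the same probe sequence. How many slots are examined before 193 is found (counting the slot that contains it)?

3

736: h=5 → slot 5
125: h=6 → slot 6
839: h=6, probe 6,7 → slot 7
846: h=13 → slot 13
193: h=6, probe 6,7,8 → slot 8
442: h=0 → slot 0
227: h=6, probe 6,7,8,9 → slot 9
Table: [442, -, -, -, -, 736, 125, 839, 193, 227, -, -, -, 846, -, -, -]
Lookup 193: h=6, probe 6,7,8 → found at 8.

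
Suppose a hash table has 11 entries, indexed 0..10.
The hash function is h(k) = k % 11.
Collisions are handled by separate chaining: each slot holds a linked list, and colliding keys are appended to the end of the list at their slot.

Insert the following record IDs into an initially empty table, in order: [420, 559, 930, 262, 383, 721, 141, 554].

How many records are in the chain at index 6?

Insert 420: h=2, bucket 2 empty → new chain.
Insert 559: h=9, bucket 9 empty → new chain.
Insert 930: h=6, bucket 6 empty → new chain.
Insert 262: h=9, bucket 9 nonempty → append to chain.
Insert 383: h=9, bucket 9 nonempty → append to chain.
Insert 721: h=6, bucket 6 nonempty → append to chain.
Insert 141: h=9, bucket 9 nonempty → append to chain.
Insert 554: h=4, bucket 4 empty → new chain.
Final buckets:
0: _
1: _
2: 420
3: _
4: 554
5: _
6: 930 -> 721
7: _
8: _
9: 559 -> 262 -> 383 -> 141
10: _

2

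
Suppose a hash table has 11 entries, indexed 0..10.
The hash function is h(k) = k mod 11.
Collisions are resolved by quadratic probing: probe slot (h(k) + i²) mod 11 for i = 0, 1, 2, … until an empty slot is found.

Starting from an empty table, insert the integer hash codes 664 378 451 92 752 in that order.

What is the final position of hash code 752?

2

664 hashes to 4; slot 4 is free -> place at 4.
378 hashes to 4; 4 taken -> place at 5.
451 hashes to 0; slot 0 is free -> place at 0.
92 hashes to 4; 4,5 taken -> place at 8.
752 hashes to 4; 4,5,8 taken -> place at 2.
Table: [451, ∅, 752, ∅, 664, 378, ∅, ∅, 92, ∅, ∅]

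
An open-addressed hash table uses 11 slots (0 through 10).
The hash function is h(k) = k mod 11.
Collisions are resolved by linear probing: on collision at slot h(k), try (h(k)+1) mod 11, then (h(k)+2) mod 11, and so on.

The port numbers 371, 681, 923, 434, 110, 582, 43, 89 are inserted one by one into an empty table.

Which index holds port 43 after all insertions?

Insert 371: h=8, slot 8 empty -> index 8.
Insert 681: h=10, slot 10 empty -> index 10.
Insert 923: h=10, slot 10 occupied -> index 0.
Insert 434: h=5, slot 5 empty -> index 5.
Insert 110: h=0, slot 0 occupied -> index 1.
Insert 582: h=10, slots 10,0,1 occupied -> index 2.
Insert 43: h=10, slots 10,0,1,2 occupied -> index 3.
Insert 89: h=1, slots 1,2,3 occupied -> index 4.
Table: [923, 110, 582, 43, 89, 434, —, —, 371, —, 681]

3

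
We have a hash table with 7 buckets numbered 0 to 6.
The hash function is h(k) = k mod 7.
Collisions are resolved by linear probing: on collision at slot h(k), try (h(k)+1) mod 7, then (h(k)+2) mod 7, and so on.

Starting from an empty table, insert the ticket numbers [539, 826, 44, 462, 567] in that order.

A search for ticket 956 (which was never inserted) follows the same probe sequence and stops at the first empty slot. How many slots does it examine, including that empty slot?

539: h=0 → slot 0
826: h=0, probe 0,1 → slot 1
44: h=2 → slot 2
462: h=0, probe 0,1,2,3 → slot 3
567: h=0, probe 0,1,2,3,4 → slot 4
Table: [539, 826, 44, 462, 567, ∅, ∅]
Lookup 956: h=4, probe 4,5 → slot 5 empty, not found.

2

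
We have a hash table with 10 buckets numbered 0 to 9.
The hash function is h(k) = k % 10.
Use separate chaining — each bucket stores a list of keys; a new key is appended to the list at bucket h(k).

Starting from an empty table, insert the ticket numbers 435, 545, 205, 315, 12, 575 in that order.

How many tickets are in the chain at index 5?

5

435 → bucket 5
545 → bucket 5 (collision)
205 → bucket 5 (collision)
315 → bucket 5 (collision)
12 → bucket 2
575 → bucket 5 (collision)
Final buckets:
0: -
1: -
2: 12
3: -
4: -
5: 435 -> 545 -> 205 -> 315 -> 575
6: -
7: -
8: -
9: -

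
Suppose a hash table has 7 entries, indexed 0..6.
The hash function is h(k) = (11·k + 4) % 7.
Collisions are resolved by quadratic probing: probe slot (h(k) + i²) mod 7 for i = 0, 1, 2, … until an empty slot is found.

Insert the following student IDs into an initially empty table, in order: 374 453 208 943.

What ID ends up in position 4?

208

374: h=2 -> slot 2
453: h=3 -> slot 3
208: h=3, probe 3,4 -> slot 4
943: h=3, probe 3,4,0 -> slot 0
Table: [943, _, 374, 453, 208, _, _]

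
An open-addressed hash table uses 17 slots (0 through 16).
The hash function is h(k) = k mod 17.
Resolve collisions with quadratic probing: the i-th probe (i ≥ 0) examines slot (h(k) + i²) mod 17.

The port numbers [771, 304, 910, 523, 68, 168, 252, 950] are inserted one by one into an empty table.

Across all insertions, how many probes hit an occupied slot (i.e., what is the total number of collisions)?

Insert 771: h=6, slot 6 empty → index 6.
Insert 304: h=15, slot 15 empty → index 15.
Insert 910: h=9, slot 9 empty → index 9.
Insert 523: h=13, slot 13 empty → index 13.
Insert 68: h=0, slot 0 empty → index 0.
Insert 168: h=15, slot 15 occupied → index 16.
Insert 252: h=14, slot 14 empty → index 14.
Insert 950: h=15, slots 15,16 occupied → index 2.
Table: [68, ., 950, ., ., ., 771, ., ., 910, ., ., ., 523, 252, 304, 168]

3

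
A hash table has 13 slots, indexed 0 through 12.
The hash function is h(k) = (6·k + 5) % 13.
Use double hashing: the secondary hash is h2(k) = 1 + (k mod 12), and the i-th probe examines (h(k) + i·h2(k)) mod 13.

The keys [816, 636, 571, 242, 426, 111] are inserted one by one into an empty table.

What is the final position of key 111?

816: h=0 -> slot 0
636: h=12 -> slot 12
571: h=12, h2=8, probe 12,7 -> slot 7
242: h=1 -> slot 1
426: h=0, h2=7, probe 0,7,1,8 -> slot 8
111: h=8, h2=4, probe 8,12,3 -> slot 3
Table: [816, 242, —, 111, —, —, —, 571, 426, —, —, —, 636]

3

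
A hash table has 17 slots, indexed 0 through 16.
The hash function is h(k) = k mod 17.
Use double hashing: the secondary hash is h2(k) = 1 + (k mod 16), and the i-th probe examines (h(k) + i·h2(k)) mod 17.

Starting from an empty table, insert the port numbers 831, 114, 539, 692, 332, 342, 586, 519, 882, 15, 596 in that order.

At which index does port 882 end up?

831 hashes to 15; slot 15 is free => place at 15.
114 hashes to 12; slot 12 is free => place at 12.
539 hashes to 12, h2=12; 12 taken => place at 7.
692 hashes to 12, h2=5; 12 taken => place at 0.
332 hashes to 9; slot 9 is free => place at 9.
342 hashes to 2; slot 2 is free => place at 2.
586 hashes to 8; slot 8 is free => place at 8.
519 hashes to 9, h2=8; 9,0,8 taken => place at 16.
882 hashes to 15, h2=3; 15 taken => place at 1.
15 hashes to 15, h2=16; 15 taken => place at 14.
596 hashes to 1, h2=5; 1 taken => place at 6.
Table: [692, 882, 342, _, _, _, 596, 539, 586, 332, _, _, 114, _, 15, 831, 519]

1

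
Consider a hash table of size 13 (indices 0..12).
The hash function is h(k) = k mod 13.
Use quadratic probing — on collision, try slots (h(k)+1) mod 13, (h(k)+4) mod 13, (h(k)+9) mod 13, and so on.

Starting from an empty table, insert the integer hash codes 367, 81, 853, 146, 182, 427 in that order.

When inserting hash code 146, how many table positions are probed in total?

Insert 367: h=3, slot 3 empty -> index 3.
Insert 81: h=3, slot 3 occupied -> index 4.
Insert 853: h=8, slot 8 empty -> index 8.
Insert 146: h=3, slots 3,4 occupied -> index 7.
Insert 182: h=0, slot 0 empty -> index 0.
Insert 427: h=11, slot 11 empty -> index 11.
Table: [182, -, -, 367, 81, -, -, 146, 853, -, -, 427, -]

3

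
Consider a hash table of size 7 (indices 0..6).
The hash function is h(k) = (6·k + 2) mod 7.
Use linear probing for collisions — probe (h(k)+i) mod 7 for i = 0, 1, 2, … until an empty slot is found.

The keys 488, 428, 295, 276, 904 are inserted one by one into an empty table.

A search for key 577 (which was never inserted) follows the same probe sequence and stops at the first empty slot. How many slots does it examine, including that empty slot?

Insert 488: h=4, slot 4 empty => index 4.
Insert 428: h=1, slot 1 empty => index 1.
Insert 295: h=1, slot 1 occupied => index 2.
Insert 276: h=6, slot 6 empty => index 6.
Insert 904: h=1, slots 1,2 occupied => index 3.
Table: [-, 428, 295, 904, 488, -, 276]
Lookup 577: h=6, probe 6,0 → slot 0 empty, not found.

2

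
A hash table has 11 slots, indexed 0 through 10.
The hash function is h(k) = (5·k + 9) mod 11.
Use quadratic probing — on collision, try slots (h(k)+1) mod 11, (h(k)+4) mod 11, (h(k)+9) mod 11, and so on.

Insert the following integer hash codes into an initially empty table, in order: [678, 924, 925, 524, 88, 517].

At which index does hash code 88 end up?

678: h=0 -> slot 0
924: h=9 -> slot 9
925: h=3 -> slot 3
524: h=0, probe 0,1 -> slot 1
88: h=9, probe 9,10 -> slot 10
517: h=9, probe 9,10,2 -> slot 2
Table: [678, 524, 517, 925, _, _, _, _, _, 924, 88]

10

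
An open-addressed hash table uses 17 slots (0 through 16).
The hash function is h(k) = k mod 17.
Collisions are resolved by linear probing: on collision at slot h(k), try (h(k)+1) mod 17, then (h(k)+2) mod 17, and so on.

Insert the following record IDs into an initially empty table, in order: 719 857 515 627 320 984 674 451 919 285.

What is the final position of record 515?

6

719 hashes to 5; slot 5 is free -> place at 5.
857 hashes to 7; slot 7 is free -> place at 7.
515 hashes to 5; 5 taken -> place at 6.
627 hashes to 15; slot 15 is free -> place at 15.
320 hashes to 14; slot 14 is free -> place at 14.
984 hashes to 15; 15 taken -> place at 16.
674 hashes to 11; slot 11 is free -> place at 11.
451 hashes to 9; slot 9 is free -> place at 9.
919 hashes to 1; slot 1 is free -> place at 1.
285 hashes to 13; slot 13 is free -> place at 13.
Table: [_, 919, _, _, _, 719, 515, 857, _, 451, _, 674, _, 285, 320, 627, 984]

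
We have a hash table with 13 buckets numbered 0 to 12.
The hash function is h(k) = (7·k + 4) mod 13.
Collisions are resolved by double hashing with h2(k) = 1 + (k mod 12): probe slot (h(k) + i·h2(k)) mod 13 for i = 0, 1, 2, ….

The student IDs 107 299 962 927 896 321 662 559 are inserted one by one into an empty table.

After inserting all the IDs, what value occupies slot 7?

962

107: h=12 -> slot 12
299: h=4 -> slot 4
962: h=4, h2=3, probe 4,7 -> slot 7
927: h=6 -> slot 6
896: h=10 -> slot 10
321: h=2 -> slot 2
662: h=10, h2=3, probe 10,0 -> slot 0
559: h=4, h2=8, probe 4,12,7,2,10,5 -> slot 5
Table: [662, ∅, 321, ∅, 299, 559, 927, 962, ∅, ∅, 896, ∅, 107]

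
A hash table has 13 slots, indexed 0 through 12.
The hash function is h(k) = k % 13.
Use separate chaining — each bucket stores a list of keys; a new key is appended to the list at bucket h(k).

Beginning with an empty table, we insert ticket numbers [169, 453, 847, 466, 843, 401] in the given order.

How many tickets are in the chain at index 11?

169 → bucket 0
453 → bucket 11
847 → bucket 2
466 → bucket 11 (collision)
843 → bucket 11 (collision)
401 → bucket 11 (collision)
Final buckets:
0: 169
1: .
2: 847
3: .
4: .
5: .
6: .
7: .
8: .
9: .
10: .
11: 453 -> 466 -> 843 -> 401
12: .

4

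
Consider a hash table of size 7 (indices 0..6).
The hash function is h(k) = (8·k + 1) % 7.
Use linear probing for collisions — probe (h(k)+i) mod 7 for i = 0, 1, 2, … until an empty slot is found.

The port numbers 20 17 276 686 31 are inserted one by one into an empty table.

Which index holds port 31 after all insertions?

20: h=0 -> slot 0
17: h=4 -> slot 4
276: h=4, probe 4,5 -> slot 5
686: h=1 -> slot 1
31: h=4, probe 4,5,6 -> slot 6
Table: [20, 686, ., ., 17, 276, 31]

6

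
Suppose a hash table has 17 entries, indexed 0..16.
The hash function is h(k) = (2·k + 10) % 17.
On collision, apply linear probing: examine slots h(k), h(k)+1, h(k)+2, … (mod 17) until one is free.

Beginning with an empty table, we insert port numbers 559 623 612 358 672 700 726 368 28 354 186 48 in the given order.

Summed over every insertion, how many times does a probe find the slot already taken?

559 hashes to 6; slot 6 is free => place at 6.
623 hashes to 15; slot 15 is free => place at 15.
612 hashes to 10; slot 10 is free => place at 10.
358 hashes to 12; slot 12 is free => place at 12.
672 hashes to 11; slot 11 is free => place at 11.
700 hashes to 16; slot 16 is free => place at 16.
726 hashes to 0; slot 0 is free => place at 0.
368 hashes to 15; 15,16,0 taken => place at 1.
28 hashes to 15; 15,16,0,1 taken => place at 2.
354 hashes to 4; slot 4 is free => place at 4.
186 hashes to 8; slot 8 is free => place at 8.
48 hashes to 4; 4 taken => place at 5.
Table: [726, 368, 28, ∅, 354, 48, 559, ∅, 186, ∅, 612, 672, 358, ∅, ∅, 623, 700]

8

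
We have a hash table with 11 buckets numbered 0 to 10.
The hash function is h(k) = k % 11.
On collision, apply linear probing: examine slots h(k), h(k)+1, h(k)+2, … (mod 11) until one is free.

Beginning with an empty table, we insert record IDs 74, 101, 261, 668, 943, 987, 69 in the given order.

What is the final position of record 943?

0

74: h=8 => slot 8
101: h=2 => slot 2
261: h=8, probe 8,9 => slot 9
668: h=8, probe 8,9,10 => slot 10
943: h=8, probe 8,9,10,0 => slot 0
987: h=8, probe 8,9,10,0,1 => slot 1
69: h=3 => slot 3
Table: [943, 987, 101, 69, ., ., ., ., 74, 261, 668]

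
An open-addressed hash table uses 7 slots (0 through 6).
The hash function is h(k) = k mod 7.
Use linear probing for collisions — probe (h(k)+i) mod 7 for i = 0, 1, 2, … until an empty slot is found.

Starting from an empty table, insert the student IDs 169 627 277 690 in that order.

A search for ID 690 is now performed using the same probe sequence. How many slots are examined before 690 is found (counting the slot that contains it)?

3

169: h=1 -> slot 1
627: h=4 -> slot 4
277: h=4, probe 4,5 -> slot 5
690: h=4, probe 4,5,6 -> slot 6
Table: [., 169, ., ., 627, 277, 690]
Lookup 690: h=4, probe 4,5,6 → found at 6.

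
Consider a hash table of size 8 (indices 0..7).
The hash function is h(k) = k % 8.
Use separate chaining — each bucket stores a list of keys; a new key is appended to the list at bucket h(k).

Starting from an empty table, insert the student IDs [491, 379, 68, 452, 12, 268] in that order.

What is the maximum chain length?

4

Insert 491: h=3, bucket 3 empty -> new chain.
Insert 379: h=3, bucket 3 nonempty -> append to chain.
Insert 68: h=4, bucket 4 empty -> new chain.
Insert 452: h=4, bucket 4 nonempty -> append to chain.
Insert 12: h=4, bucket 4 nonempty -> append to chain.
Insert 268: h=4, bucket 4 nonempty -> append to chain.
Final buckets:
0: ∅
1: ∅
2: ∅
3: 491 -> 379
4: 68 -> 452 -> 12 -> 268
5: ∅
6: ∅
7: ∅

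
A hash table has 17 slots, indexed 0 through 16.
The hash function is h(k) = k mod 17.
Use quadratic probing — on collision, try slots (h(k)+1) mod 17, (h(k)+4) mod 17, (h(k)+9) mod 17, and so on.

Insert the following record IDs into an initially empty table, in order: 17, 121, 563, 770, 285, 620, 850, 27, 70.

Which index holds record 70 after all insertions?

17: h=0 → slot 0
121: h=2 → slot 2
563: h=2, probe 2,3 → slot 3
770: h=5 → slot 5
285: h=13 → slot 13
620: h=8 → slot 8
850: h=0, probe 0,1 → slot 1
27: h=10 → slot 10
70: h=2, probe 2,3,6 → slot 6
Table: [17, 850, 121, 563, ∅, 770, 70, ∅, 620, ∅, 27, ∅, ∅, 285, ∅, ∅, ∅]

6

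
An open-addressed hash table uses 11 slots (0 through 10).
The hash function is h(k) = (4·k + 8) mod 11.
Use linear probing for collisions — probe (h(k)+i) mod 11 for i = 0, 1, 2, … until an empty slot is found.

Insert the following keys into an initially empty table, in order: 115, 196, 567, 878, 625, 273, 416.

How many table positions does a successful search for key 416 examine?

Insert 115: h=6, slot 6 empty => index 6.
Insert 196: h=0, slot 0 empty => index 0.
Insert 567: h=10, slot 10 empty => index 10.
Insert 878: h=0, slot 0 occupied => index 1.
Insert 625: h=0, slots 0,1 occupied => index 2.
Insert 273: h=0, slots 0,1,2 occupied => index 3.
Insert 416: h=0, slots 0,1,2,3 occupied => index 4.
Table: [196, 878, 625, 273, 416, —, 115, —, —, —, 567]
Lookup 416: h=0, probe 0,1,2,3,4 → found at 4.

5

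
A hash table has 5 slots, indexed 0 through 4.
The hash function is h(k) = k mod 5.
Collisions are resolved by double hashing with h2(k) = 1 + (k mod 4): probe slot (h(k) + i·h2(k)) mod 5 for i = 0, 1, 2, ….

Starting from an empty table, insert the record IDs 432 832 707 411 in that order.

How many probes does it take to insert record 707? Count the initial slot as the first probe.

2

432 hashes to 2; slot 2 is free => place at 2.
832 hashes to 2, h2=1; 2 taken => place at 3.
707 hashes to 2, h2=4; 2 taken => place at 1.
411 hashes to 1, h2=4; 1 taken => place at 0.
Table: [411, 707, 432, 832, -]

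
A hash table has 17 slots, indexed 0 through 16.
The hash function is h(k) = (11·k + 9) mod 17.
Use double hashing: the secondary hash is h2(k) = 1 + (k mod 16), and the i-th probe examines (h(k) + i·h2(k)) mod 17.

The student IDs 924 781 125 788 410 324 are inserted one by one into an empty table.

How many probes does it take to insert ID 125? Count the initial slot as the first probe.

924: h=7 -> slot 7
781: h=15 -> slot 15
125: h=7, h2=14, probe 7,4 -> slot 4
788: h=7, h2=5, probe 7,12 -> slot 12
410: h=14 -> slot 14
324: h=3 -> slot 3
Table: [-, -, -, 324, 125, -, -, 924, -, -, -, -, 788, -, 410, 781, -]

2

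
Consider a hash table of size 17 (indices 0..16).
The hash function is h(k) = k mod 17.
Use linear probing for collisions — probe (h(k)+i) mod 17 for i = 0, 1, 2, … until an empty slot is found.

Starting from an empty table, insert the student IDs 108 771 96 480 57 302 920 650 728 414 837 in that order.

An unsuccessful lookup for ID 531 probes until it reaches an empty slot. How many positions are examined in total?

108: h=6 => slot 6
771: h=6, probe 6,7 => slot 7
96: h=11 => slot 11
480: h=4 => slot 4
57: h=6, probe 6,7,8 => slot 8
302: h=13 => slot 13
920: h=2 => slot 2
650: h=4, probe 4,5 => slot 5
728: h=14 => slot 14
414: h=6, probe 6,7,8,9 => slot 9
837: h=4, probe 4,5,6,7,8,9,10 => slot 10
Table: [—, —, 920, —, 480, 650, 108, 771, 57, 414, 837, 96, —, 302, 728, —, —]
Lookup 531: h=4, probe 4,5,6,7,8,9,10,11,12 → slot 12 empty, not found.

9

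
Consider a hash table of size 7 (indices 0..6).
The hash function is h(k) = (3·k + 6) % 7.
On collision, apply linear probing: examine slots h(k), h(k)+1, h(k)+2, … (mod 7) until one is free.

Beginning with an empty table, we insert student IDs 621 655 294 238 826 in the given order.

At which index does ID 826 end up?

Insert 621: h=0, slot 0 empty => index 0.
Insert 655: h=4, slot 4 empty => index 4.
Insert 294: h=6, slot 6 empty => index 6.
Insert 238: h=6, slots 6,0 occupied => index 1.
Insert 826: h=6, slots 6,0,1 occupied => index 2.
Table: [621, 238, 826, —, 655, —, 294]

2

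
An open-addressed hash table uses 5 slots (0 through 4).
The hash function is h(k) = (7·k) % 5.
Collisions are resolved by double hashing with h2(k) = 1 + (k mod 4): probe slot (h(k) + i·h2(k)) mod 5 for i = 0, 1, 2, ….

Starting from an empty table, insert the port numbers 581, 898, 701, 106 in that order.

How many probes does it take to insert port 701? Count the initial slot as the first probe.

581 hashes to 2; slot 2 is free → place at 2.
898 hashes to 1; slot 1 is free → place at 1.
701 hashes to 2, h2=2; 2 taken → place at 4.
106 hashes to 2, h2=3; 2 taken → place at 0.
Table: [106, 898, 581, —, 701]

2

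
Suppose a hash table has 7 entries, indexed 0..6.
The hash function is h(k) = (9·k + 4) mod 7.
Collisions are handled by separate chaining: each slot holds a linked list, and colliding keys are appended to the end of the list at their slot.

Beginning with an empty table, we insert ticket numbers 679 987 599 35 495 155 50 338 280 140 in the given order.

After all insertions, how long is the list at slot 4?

5

679 -> bucket 4
987 -> bucket 4 (collision)
599 -> bucket 5
35 -> bucket 4 (collision)
495 -> bucket 0
155 -> bucket 6
50 -> bucket 6 (collision)
338 -> bucket 1
280 -> bucket 4 (collision)
140 -> bucket 4 (collision)
Final buckets:
0: 495
1: 338
2: _
3: _
4: 679 -> 987 -> 35 -> 280 -> 140
5: 599
6: 155 -> 50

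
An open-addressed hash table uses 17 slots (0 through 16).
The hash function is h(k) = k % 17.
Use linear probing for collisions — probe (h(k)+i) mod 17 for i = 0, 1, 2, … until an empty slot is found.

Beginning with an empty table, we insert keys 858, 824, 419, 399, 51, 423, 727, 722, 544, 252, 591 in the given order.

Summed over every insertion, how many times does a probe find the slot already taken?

11

Insert 858: h=8, slot 8 empty => index 8.
Insert 824: h=8, slot 8 occupied => index 9.
Insert 419: h=11, slot 11 empty => index 11.
Insert 399: h=8, slots 8,9 occupied => index 10.
Insert 51: h=0, slot 0 empty => index 0.
Insert 423: h=15, slot 15 empty => index 15.
Insert 727: h=13, slot 13 empty => index 13.
Insert 722: h=8, slots 8,9,10,11 occupied => index 12.
Insert 544: h=0, slot 0 occupied => index 1.
Insert 252: h=14, slot 14 empty => index 14.
Insert 591: h=13, slots 13,14,15 occupied => index 16.
Table: [51, 544, ∅, ∅, ∅, ∅, ∅, ∅, 858, 824, 399, 419, 722, 727, 252, 423, 591]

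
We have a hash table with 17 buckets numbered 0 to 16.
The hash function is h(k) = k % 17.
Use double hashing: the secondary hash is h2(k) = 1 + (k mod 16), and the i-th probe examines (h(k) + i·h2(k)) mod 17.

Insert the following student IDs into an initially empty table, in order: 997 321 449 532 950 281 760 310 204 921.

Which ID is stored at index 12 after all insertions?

950

997: h=11 → slot 11
321: h=15 → slot 15
449: h=7 → slot 7
532: h=5 → slot 5
950: h=15, h2=7, probe 15,5,12 → slot 12
281: h=9 → slot 9
760: h=12, h2=9, probe 12,4 → slot 4
310: h=4, h2=7, probe 4,11,1 → slot 1
204: h=0 → slot 0
921: h=3 → slot 3
Table: [204, 310, ., 921, 760, 532, ., 449, ., 281, ., 997, 950, ., ., 321, .]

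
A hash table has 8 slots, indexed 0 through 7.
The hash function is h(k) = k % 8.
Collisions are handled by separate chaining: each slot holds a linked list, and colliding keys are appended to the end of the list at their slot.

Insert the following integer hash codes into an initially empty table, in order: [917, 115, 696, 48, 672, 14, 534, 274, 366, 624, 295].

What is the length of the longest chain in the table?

4

917 → bucket 5
115 → bucket 3
696 → bucket 0
48 → bucket 0 (collision)
672 → bucket 0 (collision)
14 → bucket 6
534 → bucket 6 (collision)
274 → bucket 2
366 → bucket 6 (collision)
624 → bucket 0 (collision)
295 → bucket 7
Final buckets:
0: 696 -> 48 -> 672 -> 624
1: _
2: 274
3: 115
4: _
5: 917
6: 14 -> 534 -> 366
7: 295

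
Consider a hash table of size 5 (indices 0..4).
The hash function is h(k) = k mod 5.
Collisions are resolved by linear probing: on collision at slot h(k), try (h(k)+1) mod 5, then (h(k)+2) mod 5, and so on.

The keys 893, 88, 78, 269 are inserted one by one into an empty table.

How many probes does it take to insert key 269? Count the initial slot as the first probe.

3

Insert 893: h=3, slot 3 empty => index 3.
Insert 88: h=3, slot 3 occupied => index 4.
Insert 78: h=3, slots 3,4 occupied => index 0.
Insert 269: h=4, slots 4,0 occupied => index 1.
Table: [78, 269, —, 893, 88]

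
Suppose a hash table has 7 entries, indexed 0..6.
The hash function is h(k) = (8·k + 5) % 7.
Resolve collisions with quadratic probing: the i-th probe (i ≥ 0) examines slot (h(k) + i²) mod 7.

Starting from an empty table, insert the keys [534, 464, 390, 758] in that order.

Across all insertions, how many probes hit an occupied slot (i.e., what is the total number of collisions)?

Insert 534: h=0, slot 0 empty -> index 0.
Insert 464: h=0, slot 0 occupied -> index 1.
Insert 390: h=3, slot 3 empty -> index 3.
Insert 758: h=0, slots 0,1 occupied -> index 4.
Table: [534, 464, —, 390, 758, —, —]

3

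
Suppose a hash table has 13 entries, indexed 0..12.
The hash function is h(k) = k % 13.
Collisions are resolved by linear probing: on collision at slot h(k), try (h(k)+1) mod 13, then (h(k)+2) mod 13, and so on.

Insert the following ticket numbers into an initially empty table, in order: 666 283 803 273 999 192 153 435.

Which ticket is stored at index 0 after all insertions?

273

666: h=3 -> slot 3
283: h=10 -> slot 10
803: h=10, probe 10,11 -> slot 11
273: h=0 -> slot 0
999: h=11, probe 11,12 -> slot 12
192: h=10, probe 10,11,12,0,1 -> slot 1
153: h=10, probe 10,11,12,0,1,2 -> slot 2
435: h=6 -> slot 6
Table: [273, 192, 153, 666, ., ., 435, ., ., ., 283, 803, 999]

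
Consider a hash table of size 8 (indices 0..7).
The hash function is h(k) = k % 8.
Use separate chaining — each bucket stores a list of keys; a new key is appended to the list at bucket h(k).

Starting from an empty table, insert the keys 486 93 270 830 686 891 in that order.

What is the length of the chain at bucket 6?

Insert 486: h=6, bucket 6 empty → new chain.
Insert 93: h=5, bucket 5 empty → new chain.
Insert 270: h=6, bucket 6 nonempty → append to chain.
Insert 830: h=6, bucket 6 nonempty → append to chain.
Insert 686: h=6, bucket 6 nonempty → append to chain.
Insert 891: h=3, bucket 3 empty → new chain.
Final buckets:
0: .
1: .
2: .
3: 891
4: .
5: 93
6: 486 -> 270 -> 830 -> 686
7: .

4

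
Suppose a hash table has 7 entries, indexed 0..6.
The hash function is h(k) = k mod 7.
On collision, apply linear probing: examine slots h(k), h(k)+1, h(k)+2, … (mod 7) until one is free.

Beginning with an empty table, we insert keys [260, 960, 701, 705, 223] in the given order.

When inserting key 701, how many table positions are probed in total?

260 hashes to 1; slot 1 is free -> place at 1.
960 hashes to 1; 1 taken -> place at 2.
701 hashes to 1; 1,2 taken -> place at 3.
705 hashes to 5; slot 5 is free -> place at 5.
223 hashes to 6; slot 6 is free -> place at 6.
Table: [_, 260, 960, 701, _, 705, 223]

3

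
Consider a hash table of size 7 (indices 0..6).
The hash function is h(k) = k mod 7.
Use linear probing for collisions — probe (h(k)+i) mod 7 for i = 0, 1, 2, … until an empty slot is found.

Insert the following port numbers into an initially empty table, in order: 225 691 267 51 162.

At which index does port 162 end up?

225 hashes to 1; slot 1 is free => place at 1.
691 hashes to 5; slot 5 is free => place at 5.
267 hashes to 1; 1 taken => place at 2.
51 hashes to 2; 2 taken => place at 3.
162 hashes to 1; 1,2,3 taken => place at 4.
Table: [_, 225, 267, 51, 162, 691, _]

4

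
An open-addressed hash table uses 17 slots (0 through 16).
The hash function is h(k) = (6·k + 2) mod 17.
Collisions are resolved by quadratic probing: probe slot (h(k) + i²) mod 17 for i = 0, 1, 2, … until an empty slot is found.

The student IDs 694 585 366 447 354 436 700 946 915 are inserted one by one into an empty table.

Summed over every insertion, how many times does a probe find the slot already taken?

Insert 694: h=1, slot 1 empty → index 1.
Insert 585: h=10, slot 10 empty → index 10.
Insert 366: h=5, slot 5 empty → index 5.
Insert 447: h=15, slot 15 empty → index 15.
Insert 354: h=1, slot 1 occupied → index 2.
Insert 436: h=0, slot 0 empty → index 0.
Insert 700: h=3, slot 3 empty → index 3.
Insert 946: h=0, slots 0,1 occupied → index 4.
Insert 915: h=1, slots 1,2,5,10,0 occupied → index 9.
Table: [436, 694, 354, 700, 946, 366, -, -, -, 915, 585, -, -, -, -, 447, -]

8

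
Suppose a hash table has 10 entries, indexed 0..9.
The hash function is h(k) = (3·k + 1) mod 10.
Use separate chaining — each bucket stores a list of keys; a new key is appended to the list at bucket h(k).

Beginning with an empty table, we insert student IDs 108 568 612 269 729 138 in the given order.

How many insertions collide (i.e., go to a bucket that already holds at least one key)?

Insert 108: h=5, bucket 5 empty -> new chain.
Insert 568: h=5, bucket 5 nonempty -> append to chain.
Insert 612: h=7, bucket 7 empty -> new chain.
Insert 269: h=8, bucket 8 empty -> new chain.
Insert 729: h=8, bucket 8 nonempty -> append to chain.
Insert 138: h=5, bucket 5 nonempty -> append to chain.
Final buckets:
0: .
1: .
2: .
3: .
4: .
5: 108 -> 568 -> 138
6: .
7: 612
8: 269 -> 729
9: .

3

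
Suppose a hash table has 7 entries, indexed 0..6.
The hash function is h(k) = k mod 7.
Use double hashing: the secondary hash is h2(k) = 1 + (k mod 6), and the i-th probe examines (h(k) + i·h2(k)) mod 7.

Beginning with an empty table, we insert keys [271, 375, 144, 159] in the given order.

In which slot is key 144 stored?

271: h=5 → slot 5
375: h=4 → slot 4
144: h=4, h2=1, probe 4,5,6 → slot 6
159: h=5, h2=4, probe 5,2 → slot 2
Table: [—, —, 159, —, 375, 271, 144]

6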